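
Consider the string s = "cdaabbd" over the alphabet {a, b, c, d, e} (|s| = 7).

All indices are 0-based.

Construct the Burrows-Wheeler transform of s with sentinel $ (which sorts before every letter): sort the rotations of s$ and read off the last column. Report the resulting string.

rank  rotation  last
    0  $cdaabbd  d
    1  aabbd$cd  d
    2  abbd$cda  a
    3  bbd$cdaa  a
    4  bd$cdaab  b
    5  cdaabbd$  $
    6  d$cdaabb  b
    7  daabbd$c  c

ddaab$bc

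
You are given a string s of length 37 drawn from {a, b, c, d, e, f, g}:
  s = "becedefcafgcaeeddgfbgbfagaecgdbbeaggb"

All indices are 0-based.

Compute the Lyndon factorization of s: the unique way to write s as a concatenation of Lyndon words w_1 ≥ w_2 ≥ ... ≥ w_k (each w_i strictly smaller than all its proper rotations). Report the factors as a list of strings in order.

["becedefc", "afgc", "aeeddgfbgbfag", "aecgdbbeaggb"]

emit factor 1: 'becedefc' (i=0, period=8)
emit factor 2: 'afgc' (i=8, period=4)
emit factor 3: 'aeeddgfbgbfag' (i=12, period=13)
emit factor 4: 'aecgdbbeaggb' (i=25, period=12)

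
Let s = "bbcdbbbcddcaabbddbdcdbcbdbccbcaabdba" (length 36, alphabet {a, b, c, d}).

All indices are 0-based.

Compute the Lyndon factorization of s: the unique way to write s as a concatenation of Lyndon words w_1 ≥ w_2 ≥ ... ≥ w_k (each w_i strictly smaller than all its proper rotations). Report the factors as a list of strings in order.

["bbcd", "bbbcddc", "aabbddbdcdbcbdbccbcaabdb", "a"]

emit factor 1: 'bbcd' (i=0, period=4)
emit factor 2: 'bbbcddc' (i=4, period=7)
emit factor 3: 'aabbddbdcdbcbdbccbcaabdb' (i=11, period=24)
emit factor 4: 'a' (i=35, period=1)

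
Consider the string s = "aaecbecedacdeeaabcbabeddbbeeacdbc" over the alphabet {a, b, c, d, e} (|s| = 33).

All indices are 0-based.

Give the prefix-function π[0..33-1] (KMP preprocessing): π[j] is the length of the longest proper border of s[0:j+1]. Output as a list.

[0, 1, 0, 0, 0, 0, 0, 0, 0, 1, 0, 0, 0, 0, 1, 2, 0, 0, 0, 1, 0, 0, 0, 0, 0, 0, 0, 0, 1, 0, 0, 0, 0]

π[0] = 0
j=1 s[j]='a': π[1]=1 (border 'a')
j=2 s[j]='e': k: 1→0; π[2]=0 (border '')
j=3 s[j]='c': π[3]=0 (border '')
j=4 s[j]='b': π[4]=0 (border '')
j=5 s[j]='e': π[5]=0 (border '')
j=6 s[j]='c': π[6]=0 (border '')
j=7 s[j]='e': π[7]=0 (border '')
j=8 s[j]='d': π[8]=0 (border '')
j=9 s[j]='a': π[9]=1 (border 'a')
j=10 s[j]='c': k: 1→0; π[10]=0 (border '')
j=11 s[j]='d': π[11]=0 (border '')
j=12 s[j]='e': π[12]=0 (border '')
j=13 s[j]='e': π[13]=0 (border '')
j=14 s[j]='a': π[14]=1 (border 'a')
j=15 s[j]='a': π[15]=2 (border 'aa')
j=16 s[j]='b': k: 2→1→0; π[16]=0 (border '')
j=17 s[j]='c': π[17]=0 (border '')
j=18 s[j]='b': π[18]=0 (border '')
j=19 s[j]='a': π[19]=1 (border 'a')
j=20 s[j]='b': k: 1→0; π[20]=0 (border '')
j=21 s[j]='e': π[21]=0 (border '')
j=22 s[j]='d': π[22]=0 (border '')
j=23 s[j]='d': π[23]=0 (border '')
j=24 s[j]='b': π[24]=0 (border '')
j=25 s[j]='b': π[25]=0 (border '')
j=26 s[j]='e': π[26]=0 (border '')
j=27 s[j]='e': π[27]=0 (border '')
j=28 s[j]='a': π[28]=1 (border 'a')
j=29 s[j]='c': k: 1→0; π[29]=0 (border '')
j=30 s[j]='d': π[30]=0 (border '')
j=31 s[j]='b': π[31]=0 (border '')
j=32 s[j]='c': π[32]=0 (border '')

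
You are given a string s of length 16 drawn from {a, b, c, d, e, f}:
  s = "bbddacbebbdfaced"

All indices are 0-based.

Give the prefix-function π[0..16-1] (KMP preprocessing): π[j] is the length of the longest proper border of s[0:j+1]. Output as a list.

π[0] = 0
j=1 s[j]='b': π[1]=1 (border 'b')
j=2 s[j]='d': k: 1→0; π[2]=0 (border '')
j=3 s[j]='d': π[3]=0 (border '')
j=4 s[j]='a': π[4]=0 (border '')
j=5 s[j]='c': π[5]=0 (border '')
j=6 s[j]='b': π[6]=1 (border 'b')
j=7 s[j]='e': k: 1→0; π[7]=0 (border '')
j=8 s[j]='b': π[8]=1 (border 'b')
j=9 s[j]='b': π[9]=2 (border 'bb')
j=10 s[j]='d': π[10]=3 (border 'bbd')
j=11 s[j]='f': k: 3→0; π[11]=0 (border '')
j=12 s[j]='a': π[12]=0 (border '')
j=13 s[j]='c': π[13]=0 (border '')
j=14 s[j]='e': π[14]=0 (border '')
j=15 s[j]='d': π[15]=0 (border '')

[0, 1, 0, 0, 0, 0, 1, 0, 1, 2, 3, 0, 0, 0, 0, 0]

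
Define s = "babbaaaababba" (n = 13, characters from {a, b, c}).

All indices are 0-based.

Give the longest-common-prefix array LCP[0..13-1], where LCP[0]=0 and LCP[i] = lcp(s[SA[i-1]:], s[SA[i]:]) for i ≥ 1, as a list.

rank | idx | suffix
   0 |  12 | a
   1 |   4 | aaaababba
   2 |   5 | aaababba
   3 |   6 | aababba
   4 |   7 | ababba
   5 |   9 | abba
   6 |   1 | abbaaaababba
   7 |  11 | ba
   8 |   3 | baaaababba
   9 |   8 | babba
  10 |   0 | babbaaaababba
  11 |  10 | bba
  12 |   2 | bbaaaababba

SA = [12, 4, 5, 6, 7, 9, 1, 11, 3, 8, 0, 10, 2]
i: (SA[i-1],SA[i]) lcp shared
  1: (12,4) 1 'a'
  2: (4,5) 3 'aaa'
  3: (5,6) 2 'aa'
  4: (6,7) 1 'a'
  5: (7,9) 2 'ab'
  6: (9,1) 4 'abba'
  7: (1,11) 0 ''
  8: (11,3) 2 'ba'
  9: (3,8) 2 'ba'
  10: (8,0) 5 'babba'
  11: (0,10) 1 'b'
  12: (10,2) 3 'bba'

[0, 1, 3, 2, 1, 2, 4, 0, 2, 2, 5, 1, 3]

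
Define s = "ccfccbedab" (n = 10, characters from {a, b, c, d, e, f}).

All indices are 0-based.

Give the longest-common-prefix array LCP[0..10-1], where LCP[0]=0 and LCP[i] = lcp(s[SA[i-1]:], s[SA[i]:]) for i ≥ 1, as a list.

[0, 0, 1, 0, 1, 2, 1, 0, 0, 0]

rank→(start, suffix):
  0 → (8, 'ab')
  1 → (9, 'b')
  2 → (5, 'bedab')
  3 → (4, 'cbedab')
  4 → (3, 'ccbedab')
  5 → (0, 'ccfccbedab')
  6 → (1, 'cfccbedab')
  7 → (7, 'dab')
  8 → (6, 'edab')
  9 → (2, 'fccbedab')

SA = [8, 9, 5, 4, 3, 0, 1, 7, 6, 2]
i: (SA[i-1],SA[i]) lcp shared
  1: (8,9) 0 ''
  2: (9,5) 1 'b'
  3: (5,4) 0 ''
  4: (4,3) 1 'c'
  5: (3,0) 2 'cc'
  6: (0,1) 1 'c'
  7: (1,7) 0 ''
  8: (7,6) 0 ''
  9: (6,2) 0 ''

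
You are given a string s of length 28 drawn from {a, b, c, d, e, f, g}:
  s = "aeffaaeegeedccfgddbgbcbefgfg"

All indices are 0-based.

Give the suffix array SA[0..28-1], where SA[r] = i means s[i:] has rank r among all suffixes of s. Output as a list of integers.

rank→(start, suffix):
  0 → (4, 'aaeegeedccfgddbgbcbefgfg')
  1 → (5, 'aeegeedccfgddbgbcbefgfg')
  2 → (0, 'aeffaaeegeedccfgddbgbcbefgfg')
  3 → (20, 'bcbefgfg')
  4 → (22, 'befgfg')
  5 → (18, 'bgbcbefgfg')
  6 → (21, 'cbefgfg')
  7 → (12, 'ccfgddbgbcbefgfg')
  8 → (13, 'cfgddbgbcbefgfg')
  9 → (17, 'dbgbcbefgfg')
  10 → (11, 'dccfgddbgbcbefgfg')
  11 → (16, 'ddbgbcbefgfg')
  12 → (10, 'edccfgddbgbcbefgfg')
  13 → (9, 'eedccfgddbgbcbefgfg')
  14 → (6, 'eegeedccfgddbgbcbefgfg')
  15 → (1, 'effaaeegeedccfgddbgbcbefgfg')
  16 → (23, 'efgfg')
  17 → (7, 'egeedccfgddbgbcbefgfg')
  18 → (3, 'faaeegeedccfgddbgbcbefgfg')
  19 → (2, 'ffaaeegeedccfgddbgbcbefgfg')
  20 → (26, 'fg')
  21 → (14, 'fgddbgbcbefgfg')
  22 → (24, 'fgfg')
  23 → (27, 'g')
  24 → (19, 'gbcbefgfg')
  25 → (15, 'gddbgbcbefgfg')
  26 → (8, 'geedccfgddbgbcbefgfg')
  27 → (25, 'gfg')

[4, 5, 0, 20, 22, 18, 21, 12, 13, 17, 11, 16, 10, 9, 6, 1, 23, 7, 3, 2, 26, 14, 24, 27, 19, 15, 8, 25]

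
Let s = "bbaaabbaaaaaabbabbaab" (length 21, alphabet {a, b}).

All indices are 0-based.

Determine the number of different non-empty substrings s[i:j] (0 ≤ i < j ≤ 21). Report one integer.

rank | idx | suffix
   0 |   7 | aaaaaabbabbaab
   1 |   8 | aaaaabbabbaab
   2 |   9 | aaaabbabbaab
   3 |   2 | aaabbaaaaaabbabbaab
   4 |  10 | aaabbabbaab
   5 |  18 | aab
   6 |   3 | aabbaaaaaabbabbaab
   7 |  11 | aabbabbaab
   8 |  19 | ab
   9 |   4 | abbaaaaaabbabbaab
  10 |  15 | abbaab
  11 |  12 | abbabbaab
  12 |  20 | b
  13 |   6 | baaaaaabbabbaab
  14 |   1 | baaabbaaaaaabbabbaab
  15 |  17 | baab
  16 |  14 | babbaab
  17 |   5 | bbaaaaaabbabbaab
  18 |   0 | bbaaabbaaaaaabbabbaab
  19 |  16 | bbaab
  20 |  13 | bbabbaab

SA = [7, 8, 9, 2, 10, 18, 3, 11, 19, 4, 15, 12, 20, 6, 1, 17, 14, 5, 0, 16, 13]
rank  pair      lcp
   1  s[7:],s[8:]  5  'aaaaa'
   2  s[8:],s[9:]  4  'aaaa'
   3  s[9:],s[2:]  3  'aaa'
   4  s[2:],s[10:]  6  'aaabba'
   5  s[10:],s[18:]  2  'aa'
   6  s[18:],s[3:]  3  'aab'
   7  s[3:],s[11:]  5  'aabba'
   8  s[11:],s[19:]  1  'a'
   9  s[19:],s[4:]  2  'ab'
  10  s[4:],s[15:]  5  'abbaa'
  11  s[15:],s[12:]  4  'abba'
  12  s[12:],s[20:]  0  ''
  13  s[20:],s[6:]  1  'b'
  14  s[6:],s[1:]  4  'baaa'
  15  s[1:],s[17:]  3  'baa'
  16  s[17:],s[14:]  2  'ba'
  17  s[14:],s[5:]  1  'b'
  18  s[5:],s[0:]  5  'bbaaa'
  19  s[0:],s[16:]  4  'bbaa'
  20  s[16:],s[13:]  3  'bba'

n(n+1)/2 = 21·22/2 = 231
Σ LCP = 0 + 5 + 4 + 3 + 6 + 2 + 3 + 5 + 1 + 2 + 5 + 4 + 0 + 1 + 4 + 3 + 2 + 1 + 5 + 4 + 3 = 63
distinct = 231 − 63 = 168

168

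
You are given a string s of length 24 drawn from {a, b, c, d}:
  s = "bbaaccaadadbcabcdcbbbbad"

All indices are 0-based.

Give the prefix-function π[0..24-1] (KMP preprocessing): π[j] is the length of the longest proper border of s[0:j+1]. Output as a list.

[0, 1, 0, 0, 0, 0, 0, 0, 0, 0, 0, 1, 0, 0, 1, 0, 0, 0, 1, 2, 2, 2, 3, 0]

π[0] = 0
j=1 s[j]='b': π[1]=1 (border 'b')
j=2 s[j]='a': k: 1→0; π[2]=0 (border '')
j=3 s[j]='a': π[3]=0 (border '')
j=4 s[j]='c': π[4]=0 (border '')
j=5 s[j]='c': π[5]=0 (border '')
j=6 s[j]='a': π[6]=0 (border '')
j=7 s[j]='a': π[7]=0 (border '')
j=8 s[j]='d': π[8]=0 (border '')
j=9 s[j]='a': π[9]=0 (border '')
j=10 s[j]='d': π[10]=0 (border '')
j=11 s[j]='b': π[11]=1 (border 'b')
j=12 s[j]='c': k: 1→0; π[12]=0 (border '')
j=13 s[j]='a': π[13]=0 (border '')
j=14 s[j]='b': π[14]=1 (border 'b')
j=15 s[j]='c': k: 1→0; π[15]=0 (border '')
j=16 s[j]='d': π[16]=0 (border '')
j=17 s[j]='c': π[17]=0 (border '')
j=18 s[j]='b': π[18]=1 (border 'b')
j=19 s[j]='b': π[19]=2 (border 'bb')
j=20 s[j]='b': k: 2→1; π[20]=2 (border 'bb')
j=21 s[j]='b': k: 2→1; π[21]=2 (border 'bb')
j=22 s[j]='a': π[22]=3 (border 'bba')
j=23 s[j]='d': k: 3→0; π[23]=0 (border '')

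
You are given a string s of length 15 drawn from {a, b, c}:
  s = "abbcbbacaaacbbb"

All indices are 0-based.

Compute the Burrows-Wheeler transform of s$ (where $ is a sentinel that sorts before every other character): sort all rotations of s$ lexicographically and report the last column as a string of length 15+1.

bca$babbbccababa

rank  rotation          last
    0  $abbcbbacaaacbbb  b
    1  aaacbbb$abbcbbac  c
    2  aacbbb$abbcbbaca  a
    3  abbcbbacaaacbbb$  $
    4  acaaacbbb$abbcbb  b
    5  acbbb$abbcbbacaa  a
    6  b$abbcbbacaaacbb  b
    7  bacaaacbbb$abbcb  b
    8  bb$abbcbbacaaacb  b
    9  bbacaaacbbb$abbc  c
   10  bbb$abbcbbacaaac  c
   11  bbcbbacaaacbbb$a  a
   12  bcbbacaaacbbb$ab  b
   13  caaacbbb$abbcbba  a
   14  cbbacaaacbbb$abb  b
   15  cbbb$abbcbbacaaa  a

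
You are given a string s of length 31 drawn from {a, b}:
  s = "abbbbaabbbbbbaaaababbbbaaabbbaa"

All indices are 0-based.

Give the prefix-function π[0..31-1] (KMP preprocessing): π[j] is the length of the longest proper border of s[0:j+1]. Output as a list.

[0, 0, 0, 0, 0, 1, 1, 2, 3, 4, 5, 0, 0, 1, 1, 1, 1, 2, 1, 2, 3, 4, 5, 6, 7, 1, 2, 3, 4, 1, 1]

π[0] = 0
j=1 s[j]='b': π[1]=0 (border '')
j=2 s[j]='b': π[2]=0 (border '')
j=3 s[j]='b': π[3]=0 (border '')
j=4 s[j]='b': π[4]=0 (border '')
j=5 s[j]='a': π[5]=1 (border 'a')
j=6 s[j]='a': k: 1→0; π[6]=1 (border 'a')
j=7 s[j]='b': π[7]=2 (border 'ab')
j=8 s[j]='b': π[8]=3 (border 'abb')
j=9 s[j]='b': π[9]=4 (border 'abbb')
j=10 s[j]='b': π[10]=5 (border 'abbbb')
j=11 s[j]='b': k: 5→0; π[11]=0 (border '')
j=12 s[j]='b': π[12]=0 (border '')
j=13 s[j]='a': π[13]=1 (border 'a')
j=14 s[j]='a': k: 1→0; π[14]=1 (border 'a')
j=15 s[j]='a': k: 1→0; π[15]=1 (border 'a')
j=16 s[j]='a': k: 1→0; π[16]=1 (border 'a')
j=17 s[j]='b': π[17]=2 (border 'ab')
j=18 s[j]='a': k: 2→0; π[18]=1 (border 'a')
j=19 s[j]='b': π[19]=2 (border 'ab')
j=20 s[j]='b': π[20]=3 (border 'abb')
j=21 s[j]='b': π[21]=4 (border 'abbb')
j=22 s[j]='b': π[22]=5 (border 'abbbb')
j=23 s[j]='a': π[23]=6 (border 'abbbba')
j=24 s[j]='a': π[24]=7 (border 'abbbbaa')
j=25 s[j]='a': k: 7→1→0; π[25]=1 (border 'a')
j=26 s[j]='b': π[26]=2 (border 'ab')
j=27 s[j]='b': π[27]=3 (border 'abb')
j=28 s[j]='b': π[28]=4 (border 'abbb')
j=29 s[j]='a': k: 4→0; π[29]=1 (border 'a')
j=30 s[j]='a': k: 1→0; π[30]=1 (border 'a')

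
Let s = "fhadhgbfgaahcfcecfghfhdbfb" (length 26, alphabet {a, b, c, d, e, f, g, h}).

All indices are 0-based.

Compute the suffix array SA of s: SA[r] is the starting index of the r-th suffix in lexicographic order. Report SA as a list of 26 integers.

sorted suffixes:
  #0 SA[0]=9  'aahcfcecfghfhdbfb'
  #1 SA[1]=2  'adhgbfgaahcfcecfghfhdbfb'
  #2 SA[2]=10  'ahcfcecfghfhdbfb'
  #3 SA[3]=25  'b'
  #4 SA[4]=23  'bfb'
  #5 SA[5]=6  'bfgaahcfcecfghfhdbfb'
  #6 SA[6]=14  'cecfghfhdbfb'
  #7 SA[7]=12  'cfcecfghfhdbfb'
  #8 SA[8]=16  'cfghfhdbfb'
  #9 SA[9]=22  'dbfb'
  #10 SA[10]=3  'dhgbfgaahcfcecfghfhdbfb'
  #11 SA[11]=15  'ecfghfhdbfb'
  #12 SA[12]=24  'fb'
  #13 SA[13]=13  'fcecfghfhdbfb'
  #14 SA[14]=7  'fgaahcfcecfghfhdbfb'
  #15 SA[15]=17  'fghfhdbfb'
  #16 SA[16]=0  'fhadhgbfgaahcfcecfghfhdbfb'
  #17 SA[17]=20  'fhdbfb'
  #18 SA[18]=8  'gaahcfcecfghfhdbfb'
  #19 SA[19]=5  'gbfgaahcfcecfghfhdbfb'
  #20 SA[20]=18  'ghfhdbfb'
  #21 SA[21]=1  'hadhgbfgaahcfcecfghfhdbfb'
  #22 SA[22]=11  'hcfcecfghfhdbfb'
  #23 SA[23]=21  'hdbfb'
  #24 SA[24]=19  'hfhdbfb'
  #25 SA[25]=4  'hgbfgaahcfcecfghfhdbfb'

[9, 2, 10, 25, 23, 6, 14, 12, 16, 22, 3, 15, 24, 13, 7, 17, 0, 20, 8, 5, 18, 1, 11, 21, 19, 4]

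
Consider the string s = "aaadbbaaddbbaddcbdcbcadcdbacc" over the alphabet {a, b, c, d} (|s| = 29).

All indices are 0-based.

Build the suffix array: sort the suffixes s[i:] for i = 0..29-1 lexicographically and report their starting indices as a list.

[0, 1, 6, 26, 2, 21, 7, 12, 5, 25, 11, 4, 10, 19, 16, 28, 20, 18, 15, 27, 23, 24, 3, 9, 17, 14, 22, 8, 13]

sorted suffixes:
  #0 SA[0]=0  'aaadbbaaddbbaddcbdcbcadcdbacc'
  #1 SA[1]=1  'aadbbaaddbbaddcbdcbcadcdbacc'
  #2 SA[2]=6  'aaddbbaddcbdcbcadcdbacc'
  #3 SA[3]=26  'acc'
  #4 SA[4]=2  'adbbaaddbbaddcbdcbcadcdbacc'
  #5 SA[5]=21  'adcdbacc'
  #6 SA[6]=7  'addbbaddcbdcbcadcdbacc'
  #7 SA[7]=12  'addcbdcbcadcdbacc'
  #8 SA[8]=5  'baaddbbaddcbdcbcadcdbacc'
  #9 SA[9]=25  'bacc'
  #10 SA[10]=11  'baddcbdcbcadcdbacc'
  #11 SA[11]=4  'bbaaddbbaddcbdcbcadcdbacc'
  #12 SA[12]=10  'bbaddcbdcbcadcdbacc'
  #13 SA[13]=19  'bcadcdbacc'
  #14 SA[14]=16  'bdcbcadcdbacc'
  #15 SA[15]=28  'c'
  #16 SA[16]=20  'cadcdbacc'
  #17 SA[17]=18  'cbcadcdbacc'
  #18 SA[18]=15  'cbdcbcadcdbacc'
  #19 SA[19]=27  'cc'
  #20 SA[20]=23  'cdbacc'
  #21 SA[21]=24  'dbacc'
  #22 SA[22]=3  'dbbaaddbbaddcbdcbcadcdbacc'
  #23 SA[23]=9  'dbbaddcbdcbcadcdbacc'
  #24 SA[24]=17  'dcbcadcdbacc'
  #25 SA[25]=14  'dcbdcbcadcdbacc'
  #26 SA[26]=22  'dcdbacc'
  #27 SA[27]=8  'ddbbaddcbdcbcadcdbacc'
  #28 SA[28]=13  'ddcbdcbcadcdbacc'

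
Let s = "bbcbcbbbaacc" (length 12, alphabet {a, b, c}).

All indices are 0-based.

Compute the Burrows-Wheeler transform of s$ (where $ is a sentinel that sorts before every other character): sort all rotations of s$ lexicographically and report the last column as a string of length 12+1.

cbabbc$cbcbba

rank  rotation       last
    0  $bbcbcbbbaacc  c
    1  aacc$bbcbcbbb  b
    2  acc$bbcbcbbba  a
    3  baacc$bbcbcbb  b
    4  bbaacc$bbcbcb  b
    5  bbbaacc$bbcbc  c
    6  bbcbcbbbaacc$  $
    7  bcbbbaacc$bbc  c
    8  bcbcbbbaacc$b  b
    9  c$bbcbcbbbaac  c
   10  cbbbaacc$bbcb  b
   11  cbcbbbaacc$bb  b
   12  cc$bbcbcbbbaa  a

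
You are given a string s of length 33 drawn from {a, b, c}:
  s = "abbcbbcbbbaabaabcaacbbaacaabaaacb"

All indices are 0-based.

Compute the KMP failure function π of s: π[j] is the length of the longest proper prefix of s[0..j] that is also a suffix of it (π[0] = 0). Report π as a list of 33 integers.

[0, 0, 0, 0, 0, 0, 0, 0, 0, 0, 1, 1, 2, 1, 1, 2, 0, 1, 1, 0, 0, 0, 1, 1, 0, 1, 1, 2, 1, 1, 1, 0, 0]

π[0] = 0
j=1 s[j]='b': π[1]=0 (border '')
j=2 s[j]='b': π[2]=0 (border '')
j=3 s[j]='c': π[3]=0 (border '')
j=4 s[j]='b': π[4]=0 (border '')
j=5 s[j]='b': π[5]=0 (border '')
j=6 s[j]='c': π[6]=0 (border '')
j=7 s[j]='b': π[7]=0 (border '')
j=8 s[j]='b': π[8]=0 (border '')
j=9 s[j]='b': π[9]=0 (border '')
j=10 s[j]='a': π[10]=1 (border 'a')
j=11 s[j]='a': k: 1→0; π[11]=1 (border 'a')
j=12 s[j]='b': π[12]=2 (border 'ab')
j=13 s[j]='a': k: 2→0; π[13]=1 (border 'a')
j=14 s[j]='a': k: 1→0; π[14]=1 (border 'a')
j=15 s[j]='b': π[15]=2 (border 'ab')
j=16 s[j]='c': k: 2→0; π[16]=0 (border '')
j=17 s[j]='a': π[17]=1 (border 'a')
j=18 s[j]='a': k: 1→0; π[18]=1 (border 'a')
j=19 s[j]='c': k: 1→0; π[19]=0 (border '')
j=20 s[j]='b': π[20]=0 (border '')
j=21 s[j]='b': π[21]=0 (border '')
j=22 s[j]='a': π[22]=1 (border 'a')
j=23 s[j]='a': k: 1→0; π[23]=1 (border 'a')
j=24 s[j]='c': k: 1→0; π[24]=0 (border '')
j=25 s[j]='a': π[25]=1 (border 'a')
j=26 s[j]='a': k: 1→0; π[26]=1 (border 'a')
j=27 s[j]='b': π[27]=2 (border 'ab')
j=28 s[j]='a': k: 2→0; π[28]=1 (border 'a')
j=29 s[j]='a': k: 1→0; π[29]=1 (border 'a')
j=30 s[j]='a': k: 1→0; π[30]=1 (border 'a')
j=31 s[j]='c': k: 1→0; π[31]=0 (border '')
j=32 s[j]='b': π[32]=0 (border '')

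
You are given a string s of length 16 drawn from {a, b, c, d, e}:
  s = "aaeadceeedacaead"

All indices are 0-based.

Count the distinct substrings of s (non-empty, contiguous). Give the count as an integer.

rank | idx | suffix
   0 |   0 | aaeadceeedacaead
   1 |  10 | acaead
   2 |  14 | ad
   3 |   3 | adceeedacaead
   4 |  12 | aead
   5 |   1 | aeadceeedacaead
   6 |  11 | caead
   7 |   5 | ceeedacaead
   8 |  15 | d
   9 |   9 | dacaead
  10 |   4 | dceeedacaead
  11 |  13 | ead
  12 |   2 | eadceeedacaead
  13 |   8 | edacaead
  14 |   7 | eedacaead
  15 |   6 | eeedacaead

SA = [0, 10, 14, 3, 12, 1, 11, 5, 15, 9, 4, 13, 2, 8, 7, 6]
[i] adj suffixes → lcp
  [1] 0/10 → 1 ('a')
  [2] 10/14 → 1 ('a')
  [3] 14/3 → 2 ('ad')
  [4] 3/12 → 1 ('a')
  [5] 12/1 → 4 ('aead')
  [6] 1/11 → 0 ('')
  [7] 11/5 → 1 ('c')
  [8] 5/15 → 0 ('')
  [9] 15/9 → 1 ('d')
  [10] 9/4 → 1 ('d')
  [11] 4/13 → 0 ('')
  [12] 13/2 → 3 ('ead')
  [13] 2/8 → 1 ('e')
  [14] 8/7 → 1 ('e')
  [15] 7/6 → 2 ('ee')

n(n+1)/2 = 16·17/2 = 136
Σ LCP = 0 + 1 + 1 + 2 + 1 + 4 + 0 + 1 + 0 + 1 + 1 + 0 + 3 + 1 + 1 + 2 = 19
distinct = 136 − 19 = 117

117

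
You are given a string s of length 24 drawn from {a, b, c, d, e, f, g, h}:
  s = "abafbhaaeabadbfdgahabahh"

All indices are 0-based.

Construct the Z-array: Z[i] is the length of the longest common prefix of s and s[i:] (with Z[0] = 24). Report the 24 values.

[24, 0, 1, 0, 0, 0, 1, 1, 0, 3, 0, 1, 0, 0, 0, 0, 0, 1, 0, 3, 0, 1, 0, 0]

Z[0]=24
i=1: i≥r, start 0; Z[1]=0
i=2: i≥r, start 0; Z[2]=1 extend→box=[2,3)
i=3: i≥r, start 0; Z[3]=0
i=4: i≥r, start 0; Z[4]=0
i=5: i≥r, start 0; Z[5]=0
i=6: i≥r, start 0; Z[6]=1 extend→box=[6,7)
i=7: i≥r, start 0; Z[7]=1 extend→box=[7,8)
i=8: i≥r, start 0; Z[8]=0
i=9: i≥r, start 0; Z[9]=3 extend→box=[9,12)
i=10: min(r-i=2, Z[1]=0)=0; Z[10]=0
i=11: min(r-i=1, Z[2]=1)=1; Z[11]=1
i=12: i≥r, start 0; Z[12]=0
i=13: i≥r, start 0; Z[13]=0
i=14: i≥r, start 0; Z[14]=0
i=15: i≥r, start 0; Z[15]=0
i=16: i≥r, start 0; Z[16]=0
i=17: i≥r, start 0; Z[17]=1 extend→box=[17,18)
i=18: i≥r, start 0; Z[18]=0
i=19: i≥r, start 0; Z[19]=3 extend→box=[19,22)
i=20: min(r-i=2, Z[1]=0)=0; Z[20]=0
i=21: min(r-i=1, Z[2]=1)=1; Z[21]=1
i=22: i≥r, start 0; Z[22]=0
i=23: i≥r, start 0; Z[23]=0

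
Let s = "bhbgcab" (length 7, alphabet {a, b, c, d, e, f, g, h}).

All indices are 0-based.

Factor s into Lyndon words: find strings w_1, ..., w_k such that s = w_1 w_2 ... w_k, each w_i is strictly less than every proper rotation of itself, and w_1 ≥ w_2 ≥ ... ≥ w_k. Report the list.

["bh", "bgc", "ab"]

emit factor 1: 'bh' (i=0, period=2)
emit factor 2: 'bgc' (i=2, period=3)
emit factor 3: 'ab' (i=5, period=2)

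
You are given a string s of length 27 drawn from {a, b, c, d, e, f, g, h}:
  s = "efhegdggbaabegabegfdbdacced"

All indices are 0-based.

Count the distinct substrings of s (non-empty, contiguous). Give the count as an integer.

352

rank→(start, suffix):
  0 → (9, 'aabegabegfdbdacced')
  1 → (10, 'abegabegfdbdacced')
  2 → (14, 'abegfdbdacced')
  3 → (22, 'acced')
  4 → (8, 'baabegabegfdbdacced')
  5 → (20, 'bdacced')
  6 → (11, 'begabegfdbdacced')
  7 → (15, 'begfdbdacced')
  8 → (23, 'cced')
  9 → (24, 'ced')
  10 → (26, 'd')
  11 → (21, 'dacced')
  12 → (19, 'dbdacced')
  13 → (5, 'dggbaabegabegfdbdacced')
  14 → (25, 'ed')
  15 → (0, 'efhegdggbaabegabegfdbdacced')
  16 → (12, 'egabegfdbdacced')
  17 → (3, 'egdggbaabegabegfdbdacced')
  18 → (16, 'egfdbdacced')
  19 → (18, 'fdbdacced')
  20 → (1, 'fhegdggbaabegabegfdbdacced')
  21 → (13, 'gabegfdbdacced')
  22 → (7, 'gbaabegabegfdbdacced')
  23 → (4, 'gdggbaabegabegfdbdacced')
  24 → (17, 'gfdbdacced')
  25 → (6, 'ggbaabegabegfdbdacced')
  26 → (2, 'hegdggbaabegabegfdbdacced')

SA = [9, 10, 14, 22, 8, 20, 11, 15, 23, 24, 26, 21, 19, 5, 25, 0, 12, 3, 16, 18, 1, 13, 7, 4, 17, 6, 2]
[i] adj suffixes → lcp
  [1] 9/10 → 1 ('a')
  [2] 10/14 → 4 ('abeg')
  [3] 14/22 → 1 ('a')
  [4] 22/8 → 0 ('')
  [5] 8/20 → 1 ('b')
  [6] 20/11 → 1 ('b')
  [7] 11/15 → 3 ('beg')
  [8] 15/23 → 0 ('')
  [9] 23/24 → 1 ('c')
  [10] 24/26 → 0 ('')
  [11] 26/21 → 1 ('d')
  [12] 21/19 → 1 ('d')
  [13] 19/5 → 1 ('d')
  [14] 5/25 → 0 ('')
  [15] 25/0 → 1 ('e')
  [16] 0/12 → 1 ('e')
  [17] 12/3 → 2 ('eg')
  [18] 3/16 → 2 ('eg')
  [19] 16/18 → 0 ('')
  [20] 18/1 → 1 ('f')
  [21] 1/13 → 0 ('')
  [22] 13/7 → 1 ('g')
  [23] 7/4 → 1 ('g')
  [24] 4/17 → 1 ('g')
  [25] 17/6 → 1 ('g')
  [26] 6/2 → 0 ('')

n(n+1)/2 = 27·28/2 = 378
Σ LCP = 0 + 1 + 4 + 1 + 0 + 1 + 1 + 3 + 0 + 1 + 0 + 1 + 1 + 1 + 0 + 1 + 1 + 2 + 2 + 0 + 1 + 0 + 1 + 1 + 1 + 1 + 0 = 26
distinct = 378 − 26 = 352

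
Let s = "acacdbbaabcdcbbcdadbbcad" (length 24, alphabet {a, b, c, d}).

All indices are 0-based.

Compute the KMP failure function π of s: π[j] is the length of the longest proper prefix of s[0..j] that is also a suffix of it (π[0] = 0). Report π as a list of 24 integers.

[0, 0, 1, 2, 0, 0, 0, 1, 1, 0, 0, 0, 0, 0, 0, 0, 0, 1, 0, 0, 0, 0, 1, 0]

π[0] = 0
j=1 s[j]='c': π[1]=0 (border '')
j=2 s[j]='a': π[2]=1 (border 'a')
j=3 s[j]='c': π[3]=2 (border 'ac')
j=4 s[j]='d': k: 2→0; π[4]=0 (border '')
j=5 s[j]='b': π[5]=0 (border '')
j=6 s[j]='b': π[6]=0 (border '')
j=7 s[j]='a': π[7]=1 (border 'a')
j=8 s[j]='a': k: 1→0; π[8]=1 (border 'a')
j=9 s[j]='b': k: 1→0; π[9]=0 (border '')
j=10 s[j]='c': π[10]=0 (border '')
j=11 s[j]='d': π[11]=0 (border '')
j=12 s[j]='c': π[12]=0 (border '')
j=13 s[j]='b': π[13]=0 (border '')
j=14 s[j]='b': π[14]=0 (border '')
j=15 s[j]='c': π[15]=0 (border '')
j=16 s[j]='d': π[16]=0 (border '')
j=17 s[j]='a': π[17]=1 (border 'a')
j=18 s[j]='d': k: 1→0; π[18]=0 (border '')
j=19 s[j]='b': π[19]=0 (border '')
j=20 s[j]='b': π[20]=0 (border '')
j=21 s[j]='c': π[21]=0 (border '')
j=22 s[j]='a': π[22]=1 (border 'a')
j=23 s[j]='d': k: 1→0; π[23]=0 (border '')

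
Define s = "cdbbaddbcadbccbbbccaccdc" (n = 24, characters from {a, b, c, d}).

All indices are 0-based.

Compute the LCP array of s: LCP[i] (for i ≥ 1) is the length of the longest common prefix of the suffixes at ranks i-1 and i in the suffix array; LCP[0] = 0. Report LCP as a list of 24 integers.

rank→(start, suffix):
  0 → (19, 'accdc')
  1 → (9, 'adbccbbbccaccdc')
  2 → (4, 'addbcadbccbbbccaccdc')
  3 → (3, 'baddbcadbccbbbccaccdc')
  4 → (2, 'bbaddbcadbccbbbccaccdc')
  5 → (14, 'bbbccaccdc')
  6 → (15, 'bbccaccdc')
  7 → (7, 'bcadbccbbbccaccdc')
  8 → (16, 'bccaccdc')
  9 → (11, 'bccbbbccaccdc')
  10 → (23, 'c')
  11 → (18, 'caccdc')
  12 → (8, 'cadbccbbbccaccdc')
  13 → (13, 'cbbbccaccdc')
  14 → (17, 'ccaccdc')
  15 → (12, 'ccbbbccaccdc')
  16 → (20, 'ccdc')
  17 → (0, 'cdbbaddbcadbccbbbccaccdc')
  18 → (21, 'cdc')
  19 → (1, 'dbbaddbcadbccbbbccaccdc')
  20 → (6, 'dbcadbccbbbccaccdc')
  21 → (10, 'dbccbbbccaccdc')
  22 → (22, 'dc')
  23 → (5, 'ddbcadbccbbbccaccdc')

SA = [19, 9, 4, 3, 2, 14, 15, 7, 16, 11, 23, 18, 8, 13, 17, 12, 20, 0, 21, 1, 6, 10, 22, 5]
rank  pair      lcp
   1  s[19:],s[9:]  1  'a'
   2  s[9:],s[4:]  2  'ad'
   3  s[4:],s[3:]  0  ''
   4  s[3:],s[2:]  1  'b'
   5  s[2:],s[14:]  2  'bb'
   6  s[14:],s[15:]  2  'bb'
   7  s[15:],s[7:]  1  'b'
   8  s[7:],s[16:]  2  'bc'
   9  s[16:],s[11:]  3  'bcc'
  10  s[11:],s[23:]  0  ''
  11  s[23:],s[18:]  1  'c'
  12  s[18:],s[8:]  2  'ca'
  13  s[8:],s[13:]  1  'c'
  14  s[13:],s[17:]  1  'c'
  15  s[17:],s[12:]  2  'cc'
  16  s[12:],s[20:]  2  'cc'
  17  s[20:],s[0:]  1  'c'
  18  s[0:],s[21:]  2  'cd'
  19  s[21:],s[1:]  0  ''
  20  s[1:],s[6:]  2  'db'
  21  s[6:],s[10:]  3  'dbc'
  22  s[10:],s[22:]  1  'd'
  23  s[22:],s[5:]  1  'd'

[0, 1, 2, 0, 1, 2, 2, 1, 2, 3, 0, 1, 2, 1, 1, 2, 2, 1, 2, 0, 2, 3, 1, 1]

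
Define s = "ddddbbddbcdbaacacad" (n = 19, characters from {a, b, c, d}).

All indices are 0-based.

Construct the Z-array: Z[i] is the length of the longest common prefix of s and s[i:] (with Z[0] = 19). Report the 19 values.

Z[0]=19
i=1: outside box; Z[1]=3 scan→box=[1,4)
i=2: min(r-i=2, Z[1]=3)=2; Z[2]=2
i=3: min(r-i=1, Z[2]=2)=1; Z[3]=1
i=4: outside box; Z[4]=0
i=5: outside box; Z[5]=0
i=6: outside box; Z[6]=2 scan→box=[6,8)
i=7: min(r-i=1, Z[1]=3)=1; Z[7]=1
i=8: outside box; Z[8]=0
i=9: outside box; Z[9]=0
i=10: outside box; Z[10]=1 scan→box=[10,11)
i=11: outside box; Z[11]=0
i=12: outside box; Z[12]=0
i=13: outside box; Z[13]=0
i=14: outside box; Z[14]=0
i=15: outside box; Z[15]=0
i=16: outside box; Z[16]=0
i=17: outside box; Z[17]=0
i=18: outside box; Z[18]=1 scan→box=[18,19)

[19, 3, 2, 1, 0, 0, 2, 1, 0, 0, 1, 0, 0, 0, 0, 0, 0, 0, 1]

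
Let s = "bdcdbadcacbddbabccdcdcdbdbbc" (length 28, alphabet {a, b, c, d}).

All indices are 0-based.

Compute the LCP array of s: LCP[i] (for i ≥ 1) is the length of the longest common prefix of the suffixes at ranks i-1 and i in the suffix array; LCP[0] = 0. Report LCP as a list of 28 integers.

rank→(start, suffix):
  0 → (14, 'abccdcdcdbdbbc')
  1 → (8, 'acbddbabccdcdcdbdbbc')
  2 → (5, 'adcacbddbabccdcdcdbdbbc')
  3 → (13, 'babccdcdcdbdbbc')
  4 → (4, 'badcacbddbabccdcdcdbdbbc')
  5 → (25, 'bbc')
  6 → (26, 'bc')
  7 → (15, 'bccdcdcdbdbbc')
  8 → (23, 'bdbbc')
  9 → (0, 'bdcdbadcacbddbabccdcdcdbdbbc')
  10 → (10, 'bddbabccdcdcdbdbbc')
  11 → (27, 'c')
  12 → (7, 'cacbddbabccdcdcdbdbbc')
  13 → (9, 'cbddbabccdcdcdbdbbc')
  14 → (16, 'ccdcdcdbdbbc')
  15 → (2, 'cdbadcacbddbabccdcdcdbdbbc')
  16 → (21, 'cdbdbbc')
  17 → (19, 'cdcdbdbbc')
  18 → (17, 'cdcdcdbdbbc')
  19 → (12, 'dbabccdcdcdbdbbc')
  20 → (3, 'dbadcacbddbabccdcdcdbdbbc')
  21 → (24, 'dbbc')
  22 → (22, 'dbdbbc')
  23 → (6, 'dcacbddbabccdcdcdbdbbc')
  24 → (1, 'dcdbadcacbddbabccdcdcdbdbbc')
  25 → (20, 'dcdbdbbc')
  26 → (18, 'dcdcdbdbbc')
  27 → (11, 'ddbabccdcdcdbdbbc')

SA = [14, 8, 5, 13, 4, 25, 26, 15, 23, 0, 10, 27, 7, 9, 16, 2, 21, 19, 17, 12, 3, 24, 22, 6, 1, 20, 18, 11]
i: (SA[i-1],SA[i]) lcp shared
  1: (14,8) 1 'a'
  2: (8,5) 1 'a'
  3: (5,13) 0 ''
  4: (13,4) 2 'ba'
  5: (4,25) 1 'b'
  6: (25,26) 1 'b'
  7: (26,15) 2 'bc'
  8: (15,23) 1 'b'
  9: (23,0) 2 'bd'
  10: (0,10) 2 'bd'
  11: (10,27) 0 ''
  12: (27,7) 1 'c'
  13: (7,9) 1 'c'
  14: (9,16) 1 'c'
  15: (16,2) 1 'c'
  16: (2,21) 3 'cdb'
  17: (21,19) 2 'cd'
  18: (19,17) 4 'cdcd'
  19: (17,12) 0 ''
  20: (12,3) 3 'dba'
  21: (3,24) 2 'db'
  22: (24,22) 2 'db'
  23: (22,6) 1 'd'
  24: (6,1) 2 'dc'
  25: (1,20) 4 'dcdb'
  26: (20,18) 3 'dcd'
  27: (18,11) 1 'd'

[0, 1, 1, 0, 2, 1, 1, 2, 1, 2, 2, 0, 1, 1, 1, 1, 3, 2, 4, 0, 3, 2, 2, 1, 2, 4, 3, 1]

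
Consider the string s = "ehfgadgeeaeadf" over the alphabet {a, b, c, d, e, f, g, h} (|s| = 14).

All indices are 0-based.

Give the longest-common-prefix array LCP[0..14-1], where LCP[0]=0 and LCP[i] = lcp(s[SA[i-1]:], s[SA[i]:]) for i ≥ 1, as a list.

[0, 2, 1, 0, 1, 0, 2, 1, 1, 0, 1, 0, 1, 0]

rank→(start, suffix):
  0 → (11, 'adf')
  1 → (4, 'adgeeaeadf')
  2 → (9, 'aeadf')
  3 → (12, 'df')
  4 → (5, 'dgeeaeadf')
  5 → (10, 'eadf')
  6 → (8, 'eaeadf')
  7 → (7, 'eeaeadf')
  8 → (0, 'ehfgadgeeaeadf')
  9 → (13, 'f')
  10 → (2, 'fgadgeeaeadf')
  11 → (3, 'gadgeeaeadf')
  12 → (6, 'geeaeadf')
  13 → (1, 'hfgadgeeaeadf')

SA = [11, 4, 9, 12, 5, 10, 8, 7, 0, 13, 2, 3, 6, 1]
rank  pair      lcp
   1  s[11:],s[4:]  2  'ad'
   2  s[4:],s[9:]  1  'a'
   3  s[9:],s[12:]  0  ''
   4  s[12:],s[5:]  1  'd'
   5  s[5:],s[10:]  0  ''
   6  s[10:],s[8:]  2  'ea'
   7  s[8:],s[7:]  1  'e'
   8  s[7:],s[0:]  1  'e'
   9  s[0:],s[13:]  0  ''
  10  s[13:],s[2:]  1  'f'
  11  s[2:],s[3:]  0  ''
  12  s[3:],s[6:]  1  'g'
  13  s[6:],s[1:]  0  ''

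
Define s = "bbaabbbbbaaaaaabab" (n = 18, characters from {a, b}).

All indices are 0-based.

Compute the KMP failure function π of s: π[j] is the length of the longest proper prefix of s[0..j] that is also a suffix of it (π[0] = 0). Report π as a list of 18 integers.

[0, 1, 0, 0, 1, 2, 2, 2, 2, 3, 4, 0, 0, 0, 0, 1, 0, 1]

π[0] = 0
j=1 s[j]='b': π[1]=1 (border 'b')
j=2 s[j]='a': k: 1→0; π[2]=0 (border '')
j=3 s[j]='a': π[3]=0 (border '')
j=4 s[j]='b': π[4]=1 (border 'b')
j=5 s[j]='b': π[5]=2 (border 'bb')
j=6 s[j]='b': k: 2→1; π[6]=2 (border 'bb')
j=7 s[j]='b': k: 2→1; π[7]=2 (border 'bb')
j=8 s[j]='b': k: 2→1; π[8]=2 (border 'bb')
j=9 s[j]='a': π[9]=3 (border 'bba')
j=10 s[j]='a': π[10]=4 (border 'bbaa')
j=11 s[j]='a': k: 4→0; π[11]=0 (border '')
j=12 s[j]='a': π[12]=0 (border '')
j=13 s[j]='a': π[13]=0 (border '')
j=14 s[j]='a': π[14]=0 (border '')
j=15 s[j]='b': π[15]=1 (border 'b')
j=16 s[j]='a': k: 1→0; π[16]=0 (border '')
j=17 s[j]='b': π[17]=1 (border 'b')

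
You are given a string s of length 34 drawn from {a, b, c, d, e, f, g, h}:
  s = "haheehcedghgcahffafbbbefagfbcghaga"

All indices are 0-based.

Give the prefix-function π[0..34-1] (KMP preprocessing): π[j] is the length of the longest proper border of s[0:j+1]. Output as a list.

π[0] = 0
j=1 s[j]='a': π[1]=0 (border '')
j=2 s[j]='h': π[2]=1 (border 'h')
j=3 s[j]='e': k: 1→0; π[3]=0 (border '')
j=4 s[j]='e': π[4]=0 (border '')
j=5 s[j]='h': π[5]=1 (border 'h')
j=6 s[j]='c': k: 1→0; π[6]=0 (border '')
j=7 s[j]='e': π[7]=0 (border '')
j=8 s[j]='d': π[8]=0 (border '')
j=9 s[j]='g': π[9]=0 (border '')
j=10 s[j]='h': π[10]=1 (border 'h')
j=11 s[j]='g': k: 1→0; π[11]=0 (border '')
j=12 s[j]='c': π[12]=0 (border '')
j=13 s[j]='a': π[13]=0 (border '')
j=14 s[j]='h': π[14]=1 (border 'h')
j=15 s[j]='f': k: 1→0; π[15]=0 (border '')
j=16 s[j]='f': π[16]=0 (border '')
j=17 s[j]='a': π[17]=0 (border '')
j=18 s[j]='f': π[18]=0 (border '')
j=19 s[j]='b': π[19]=0 (border '')
j=20 s[j]='b': π[20]=0 (border '')
j=21 s[j]='b': π[21]=0 (border '')
j=22 s[j]='e': π[22]=0 (border '')
j=23 s[j]='f': π[23]=0 (border '')
j=24 s[j]='a': π[24]=0 (border '')
j=25 s[j]='g': π[25]=0 (border '')
j=26 s[j]='f': π[26]=0 (border '')
j=27 s[j]='b': π[27]=0 (border '')
j=28 s[j]='c': π[28]=0 (border '')
j=29 s[j]='g': π[29]=0 (border '')
j=30 s[j]='h': π[30]=1 (border 'h')
j=31 s[j]='a': π[31]=2 (border 'ha')
j=32 s[j]='g': k: 2→0; π[32]=0 (border '')
j=33 s[j]='a': π[33]=0 (border '')

[0, 0, 1, 0, 0, 1, 0, 0, 0, 0, 1, 0, 0, 0, 1, 0, 0, 0, 0, 0, 0, 0, 0, 0, 0, 0, 0, 0, 0, 0, 1, 2, 0, 0]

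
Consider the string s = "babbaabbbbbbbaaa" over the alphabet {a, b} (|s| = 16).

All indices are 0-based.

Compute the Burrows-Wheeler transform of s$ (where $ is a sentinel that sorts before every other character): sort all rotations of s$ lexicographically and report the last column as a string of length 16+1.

aaabbbabb$babbbba

rank  rotation           last
    0  $babbaabbbbbbbaaa  a
    1  a$babbaabbbbbbbaa  a
    2  aa$babbaabbbbbbba  a
    3  aaa$babbaabbbbbbb  b
    4  aabbbbbbbaaa$babb  b
    5  abbaabbbbbbbaaa$b  b
    6  abbbbbbbaaa$babba  a
    7  baaa$babbaabbbbbb  b
    8  baabbbbbbbaaa$bab  b
    9  babbaabbbbbbbaaa$  $
   10  bbaaa$babbaabbbbb  b
   11  bbaabbbbbbbaaa$ba  a
   12  bbbaaa$babbaabbbb  b
   13  bbbbaaa$babbaabbb  b
   14  bbbbbaaa$babbaabb  b
   15  bbbbbbaaa$babbaab  b
   16  bbbbbbbaaa$babbaa  a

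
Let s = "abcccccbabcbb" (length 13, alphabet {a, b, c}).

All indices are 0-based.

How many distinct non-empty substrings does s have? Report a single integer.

rank | idx | suffix
   0 |   8 | abcbb
   1 |   0 | abcccccbabcbb
   2 |  12 | b
   3 |   7 | babcbb
   4 |  11 | bb
   5 |   9 | bcbb
   6 |   1 | bcccccbabcbb
   7 |   6 | cbabcbb
   8 |  10 | cbb
   9 |   5 | ccbabcbb
  10 |   4 | cccbabcbb
  11 |   3 | ccccbabcbb
  12 |   2 | cccccbabcbb

SA = [8, 0, 12, 7, 11, 9, 1, 6, 10, 5, 4, 3, 2]
i: (SA[i-1],SA[i]) lcp shared
  1: (8,0) 3 'abc'
  2: (0,12) 0 ''
  3: (12,7) 1 'b'
  4: (7,11) 1 'b'
  5: (11,9) 1 'b'
  6: (9,1) 2 'bc'
  7: (1,6) 0 ''
  8: (6,10) 2 'cb'
  9: (10,5) 1 'c'
  10: (5,4) 2 'cc'
  11: (4,3) 3 'ccc'
  12: (3,2) 4 'cccc'

n(n+1)/2 = 13·14/2 = 91
Σ LCP = 0 + 3 + 0 + 1 + 1 + 1 + 2 + 0 + 2 + 1 + 2 + 3 + 4 = 20
distinct = 91 − 20 = 71

71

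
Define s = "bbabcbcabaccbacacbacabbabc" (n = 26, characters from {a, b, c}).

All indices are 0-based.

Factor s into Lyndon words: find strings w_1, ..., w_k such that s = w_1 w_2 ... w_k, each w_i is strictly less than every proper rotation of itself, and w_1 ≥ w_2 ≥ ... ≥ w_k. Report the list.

emit factor 1: 'b' (i=0, period=1)
emit factor 2: 'b' (i=1, period=1)
emit factor 3: 'abcbc' (i=2, period=5)
emit factor 4: 'abaccbacacbacabbabc' (i=7, period=19)

["b", "b", "abcbc", "abaccbacacbacabbabc"]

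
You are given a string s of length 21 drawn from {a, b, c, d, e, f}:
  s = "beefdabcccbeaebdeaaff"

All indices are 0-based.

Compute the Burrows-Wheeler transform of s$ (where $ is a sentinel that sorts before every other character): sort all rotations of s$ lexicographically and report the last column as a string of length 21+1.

rank  rotation                last
    0  $beefdabcccbeaebdeaaff  f
    1  aaff$beefdabcccbeaebde  e
    2  abcccbeaebdeaaff$beefd  d
    3  aebdeaaff$beefdabcccbe  e
    4  aff$beefdabcccbeaebdea  a
    5  bcccbeaebdeaaff$beefda  a
    6  bdeaaff$beefdabcccbeae  e
    7  beaebdeaaff$beefdabccc  c
    8  beefdabcccbeaebdeaaff$  $
    9  cbeaebdeaaff$beefdabcc  c
   10  ccbeaebdeaaff$beefdabc  c
   11  cccbeaebdeaaff$beefdab  b
   12  dabcccbeaebdeaaff$beef  f
   13  deaaff$beefdabcccbeaeb  b
   14  eaaff$beefdabcccbeaebd  d
   15  eaebdeaaff$beefdabcccb  b
   16  ebdeaaff$beefdabcccbea  a
   17  eefdabcccbeaebdeaaff$b  b
   18  efdabcccbeaebdeaaff$be  e
   19  f$beefdabcccbeaebdeaaf  f
   20  fdabcccbeaebdeaaff$bee  e
   21  ff$beefdabcccbeaebdeaa  a

fedeaaec$ccbfbdbabefea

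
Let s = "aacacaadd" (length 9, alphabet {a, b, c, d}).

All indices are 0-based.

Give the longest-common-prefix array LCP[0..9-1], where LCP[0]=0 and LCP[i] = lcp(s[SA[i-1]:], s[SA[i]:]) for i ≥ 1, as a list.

rank→(start, suffix):
  0 → (0, 'aacacaadd')
  1 → (5, 'aadd')
  2 → (3, 'acaadd')
  3 → (1, 'acacaadd')
  4 → (6, 'add')
  5 → (4, 'caadd')
  6 → (2, 'cacaadd')
  7 → (8, 'd')
  8 → (7, 'dd')

SA = [0, 5, 3, 1, 6, 4, 2, 8, 7]
i: (SA[i-1],SA[i]) lcp shared
  1: (0,5) 2 'aa'
  2: (5,3) 1 'a'
  3: (3,1) 3 'aca'
  4: (1,6) 1 'a'
  5: (6,4) 0 ''
  6: (4,2) 2 'ca'
  7: (2,8) 0 ''
  8: (8,7) 1 'd'

[0, 2, 1, 3, 1, 0, 2, 0, 1]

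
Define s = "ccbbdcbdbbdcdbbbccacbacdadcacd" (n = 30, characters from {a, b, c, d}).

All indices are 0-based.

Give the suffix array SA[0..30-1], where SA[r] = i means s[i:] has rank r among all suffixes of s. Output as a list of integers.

[18, 27, 21, 24, 20, 13, 14, 2, 8, 15, 6, 3, 9, 17, 26, 19, 1, 5, 16, 0, 28, 22, 11, 29, 23, 12, 7, 25, 4, 10]

rank | idx | suffix
   0 |  18 | acbacdadcacd
   1 |  27 | acd
   2 |  21 | acdadcacd
   3 |  24 | adcacd
   4 |  20 | bacdadcacd
   5 |  13 | bbbccacbacdadcacd
   6 |  14 | bbccacbacdadcacd
   7 |   2 | bbdcbdbbdcdbbbccacbacdadcacd
   8 |   8 | bbdcdbbbccacbacdadcacd
   9 |  15 | bccacbacdadcacd
  10 |   6 | bdbbdcdbbbccacbacdadcacd
  11 |   3 | bdcbdbbdcdbbbccacbacdadcacd
  12 |   9 | bdcdbbbccacbacdadcacd
  13 |  17 | cacbacdadcacd
  14 |  26 | cacd
  15 |  19 | cbacdadcacd
  16 |   1 | cbbdcbdbbdcdbbbccacbacdadcacd
  17 |   5 | cbdbbdcdbbbccacbacdadcacd
  18 |  16 | ccacbacdadcacd
  19 |   0 | ccbbdcbdbbdcdbbbccacbacdadcacd
  20 |  28 | cd
  21 |  22 | cdadcacd
  22 |  11 | cdbbbccacbacdadcacd
  23 |  29 | d
  24 |  23 | dadcacd
  25 |  12 | dbbbccacbacdadcacd
  26 |   7 | dbbdcdbbbccacbacdadcacd
  27 |  25 | dcacd
  28 |   4 | dcbdbbdcdbbbccacbacdadcacd
  29 |  10 | dcdbbbccacbacdadcacd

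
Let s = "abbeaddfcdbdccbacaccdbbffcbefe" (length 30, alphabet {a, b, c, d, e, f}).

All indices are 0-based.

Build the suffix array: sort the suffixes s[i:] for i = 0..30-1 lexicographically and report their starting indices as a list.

rank→(start, suffix):
  0 → (0, 'abbeaddfcdbdccbacaccdbbffcbefe')
  1 → (15, 'acaccdbbffcbefe')
  2 → (17, 'accdbbffcbefe')
  3 → (4, 'addfcdbdccbacaccdbbffcbefe')
  4 → (14, 'bacaccdbbffcbefe')
  5 → (1, 'bbeaddfcdbdccbacaccdbbffcbefe')
  6 → (21, 'bbffcbefe')
  7 → (10, 'bdccbacaccdbbffcbefe')
  8 → (2, 'beaddfcdbdccbacaccdbbffcbefe')
  9 → (26, 'befe')
  10 → (22, 'bffcbefe')
  11 → (16, 'caccdbbffcbefe')
  12 → (13, 'cbacaccdbbffcbefe')
  13 → (25, 'cbefe')
  14 → (12, 'ccbacaccdbbffcbefe')
  15 → (18, 'ccdbbffcbefe')
  16 → (19, 'cdbbffcbefe')
  17 → (8, 'cdbdccbacaccdbbffcbefe')
  18 → (20, 'dbbffcbefe')
  19 → (9, 'dbdccbacaccdbbffcbefe')
  20 → (11, 'dccbacaccdbbffcbefe')
  21 → (5, 'ddfcdbdccbacaccdbbffcbefe')
  22 → (6, 'dfcdbdccbacaccdbbffcbefe')
  23 → (29, 'e')
  24 → (3, 'eaddfcdbdccbacaccdbbffcbefe')
  25 → (27, 'efe')
  26 → (24, 'fcbefe')
  27 → (7, 'fcdbdccbacaccdbbffcbefe')
  28 → (28, 'fe')
  29 → (23, 'ffcbefe')

[0, 15, 17, 4, 14, 1, 21, 10, 2, 26, 22, 16, 13, 25, 12, 18, 19, 8, 20, 9, 11, 5, 6, 29, 3, 27, 24, 7, 28, 23]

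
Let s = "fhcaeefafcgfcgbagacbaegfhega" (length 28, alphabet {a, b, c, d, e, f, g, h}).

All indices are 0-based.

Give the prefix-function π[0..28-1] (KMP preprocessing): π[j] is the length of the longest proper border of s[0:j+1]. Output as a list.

[0, 0, 0, 0, 0, 0, 1, 0, 1, 0, 0, 1, 0, 0, 0, 0, 0, 0, 0, 0, 0, 0, 0, 1, 2, 0, 0, 0]

π[0] = 0
j=1 s[j]='h': π[1]=0 (border '')
j=2 s[j]='c': π[2]=0 (border '')
j=3 s[j]='a': π[3]=0 (border '')
j=4 s[j]='e': π[4]=0 (border '')
j=5 s[j]='e': π[5]=0 (border '')
j=6 s[j]='f': π[6]=1 (border 'f')
j=7 s[j]='a': k: 1→0; π[7]=0 (border '')
j=8 s[j]='f': π[8]=1 (border 'f')
j=9 s[j]='c': k: 1→0; π[9]=0 (border '')
j=10 s[j]='g': π[10]=0 (border '')
j=11 s[j]='f': π[11]=1 (border 'f')
j=12 s[j]='c': k: 1→0; π[12]=0 (border '')
j=13 s[j]='g': π[13]=0 (border '')
j=14 s[j]='b': π[14]=0 (border '')
j=15 s[j]='a': π[15]=0 (border '')
j=16 s[j]='g': π[16]=0 (border '')
j=17 s[j]='a': π[17]=0 (border '')
j=18 s[j]='c': π[18]=0 (border '')
j=19 s[j]='b': π[19]=0 (border '')
j=20 s[j]='a': π[20]=0 (border '')
j=21 s[j]='e': π[21]=0 (border '')
j=22 s[j]='g': π[22]=0 (border '')
j=23 s[j]='f': π[23]=1 (border 'f')
j=24 s[j]='h': π[24]=2 (border 'fh')
j=25 s[j]='e': k: 2→0; π[25]=0 (border '')
j=26 s[j]='g': π[26]=0 (border '')
j=27 s[j]='a': π[27]=0 (border '')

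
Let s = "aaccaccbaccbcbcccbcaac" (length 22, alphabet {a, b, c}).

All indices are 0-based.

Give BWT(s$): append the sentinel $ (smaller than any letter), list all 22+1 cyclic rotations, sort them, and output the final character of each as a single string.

cc$aacbccccabccccbaacab

rank  rotation                 last
    0  $aaccaccbaccbcbcccbcaac  c
    1  aac$aaccaccbaccbcbcccbc  c
    2  aaccaccbaccbcbcccbcaac$  $
    3  ac$aaccaccbaccbcbcccbca  a
    4  accaccbaccbcbcccbcaac$a  a
    5  accbaccbcbcccbcaac$aacc  c
    6  accbcbcccbcaac$aaccaccb  b
    7  baccbcbcccbcaac$aaccacc  c
    8  bcaac$aaccaccbaccbcbccc  c
    9  bcbcccbcaac$aaccaccbacc  c
   10  bcccbcaac$aaccaccbaccbc  c
   11  c$aaccaccbaccbcbcccbcaa  a
   12  caac$aaccaccbaccbcbcccb  b
   13  caccbaccbcbcccbcaac$aac  c
   14  cbaccbcbcccbcaac$aaccac  c
   15  cbcaac$aaccaccbaccbcbcc  c
   16  cbcbcccbcaac$aaccaccbac  c
   17  cbcccbcaac$aaccaccbaccb  b
   18  ccaccbaccbcbcccbcaac$aa  a
   19  ccbaccbcbcccbcaac$aacca  a
   20  ccbcaac$aaccaccbaccbcbc  c
   21  ccbcbcccbcaac$aaccaccba  a
   22  cccbcaac$aaccaccbaccbcb  b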